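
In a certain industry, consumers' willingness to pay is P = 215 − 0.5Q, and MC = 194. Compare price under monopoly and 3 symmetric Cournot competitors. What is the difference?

The monopolist equates marginal revenue to marginal cost: 215 − Q = 194, so Q = 21. From demand, P = 204.5.
With 3 symmetric Cournot firms, each firm's FOC gives 215 − 2q = 194, so q = 10.5, Q = 3·10.5 = 31.5, and P = 199.25.
Change in price: 199.25 − 204.5 = −5.25.

P falls by 5.25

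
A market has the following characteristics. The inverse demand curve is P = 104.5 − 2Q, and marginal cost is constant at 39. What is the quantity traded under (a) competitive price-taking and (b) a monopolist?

Competition: Q = 32.75; Monopoly: Q = 16.375

Under competition P = MC = 39, so Q = (104.5 − 39)/2 = 32.75.
Monopoly sets MR = MC: 104.5 − 4Q = 39 ⇒ Q = 16.375, P = 104.5 − 2·16.375 = 71.75.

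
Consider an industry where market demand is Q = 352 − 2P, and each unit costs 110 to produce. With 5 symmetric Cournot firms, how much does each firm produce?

q_i = 22

Inverting demand: P = 176 − 0.5Q.
In a 5-firm Cournot equilibrium, symmetry and the first-order condition give q = (176 − 110)/(3) = 22. So Q = 110 and P = 121.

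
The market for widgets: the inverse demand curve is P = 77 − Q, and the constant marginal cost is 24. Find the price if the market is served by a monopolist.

P = 50.5

A monopolist chooses Q where MR = MC. MR = 77 − 2Q; setting this equal to 24 gives Q = 26.5 and P = 50.5.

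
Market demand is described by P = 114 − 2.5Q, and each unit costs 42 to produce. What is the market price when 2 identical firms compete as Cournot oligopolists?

In a 2-firm Cournot equilibrium, symmetry and the first-order condition give q = (114 − 42)/(7.5) = 9.6. So Q = 19.2 and P = 66.

P = 66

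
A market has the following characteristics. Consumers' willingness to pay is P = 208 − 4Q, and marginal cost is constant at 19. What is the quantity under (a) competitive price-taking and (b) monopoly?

Competition: Q = 47.25; Monopoly: Q = 23.625

Competitive firms price at marginal cost: P = 19, giving Q = 47.25.
A monopolist chooses Q where MR = MC. MR = 208 − 8Q; setting this equal to 19 gives Q = 23.625 and P = 113.5.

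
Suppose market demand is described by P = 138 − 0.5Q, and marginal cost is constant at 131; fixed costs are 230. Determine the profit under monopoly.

The monopolist equates marginal revenue to marginal cost: 138 − Q = 131, so Q = 7. From demand, P = 134.5.
Profit = (134.5 − 131)·7 − 230 = −205.5.

Profit = −205.5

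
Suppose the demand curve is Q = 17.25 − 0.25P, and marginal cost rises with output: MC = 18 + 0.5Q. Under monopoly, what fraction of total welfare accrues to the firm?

PS/TS = 0.68

Inverting demand: P = 69 − 4Q.
The monopolist equates marginal revenue to marginal cost: 69 − 8Q = 18 + 0.5Q, so Q = 6. From demand, P = 45.
CS = ½·(69 − 45)·6 = 72.
PS = P·Q − VC(Q) = 45·6 − (18·6 + ½·0.5·6²) = 153.
Share captured = PS/TS = 153/225 = 0.68.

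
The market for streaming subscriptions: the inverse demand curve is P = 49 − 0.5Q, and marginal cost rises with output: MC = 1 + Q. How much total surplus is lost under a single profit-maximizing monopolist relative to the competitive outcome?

Competitive equilibrium sets price equal to marginal cost: 49 − 0.5Q = 1 + Q, so Q = 32 and P = 33.
Monopoly sets MR = MC: 49 − Q = 1 + Q ⇒ Q = 24, P = 49 − 0.5·24 = 37.
CS = ½·(49 − 33)·32 = 256; PS = (33·32 − 1·32 − ½·1·32²) = 512; TS = 768.
CS = ½·(49 − 37)·24 = 144; PS = (37·24 − 1·24 − ½·1·24²) = 576; TS = 720.
DWL = 768 − 720 = 48.

DWL = 48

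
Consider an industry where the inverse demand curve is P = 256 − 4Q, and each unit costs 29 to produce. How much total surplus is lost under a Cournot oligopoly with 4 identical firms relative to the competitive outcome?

Perfect competition: P = MC = 29, so 256 − 4Q = 29 and Q = 56.75.
With 4 symmetric Cournot firms, each firm's FOC gives 256 − 20q = 29, so q = 11.35, Q = 4·11.35 = 45.4, and P = 74.4.
DWL is the triangle between Q = 45.4 and Q = 56.75: ½·(56.75 − 45.4)·(74.4 − 29) = 257.645.

DWL = 257.645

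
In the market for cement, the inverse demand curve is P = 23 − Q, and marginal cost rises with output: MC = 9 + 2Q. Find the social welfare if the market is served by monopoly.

The monopolist equates marginal revenue to marginal cost: 23 − 2Q = 9 + 2Q, so Q = 3.5. From demand, P = 19.5.
CS = ½·(23 − 19.5)·3.5 = 6.125; PS = (19.5·3.5 − 9·3.5 − ½·2·3.5²) = 24.5; TS = 30.625.

TS = 30.625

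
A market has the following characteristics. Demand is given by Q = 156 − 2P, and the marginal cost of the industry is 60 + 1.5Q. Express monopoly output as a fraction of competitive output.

Inverting demand: P = 78 − 0.5Q.
A monopolist chooses Q where MR = MC. MR = 78 − Q; setting this equal to 60 + 1.5Q gives Q = 7.2 and P = 74.4.
Competitive equilibrium sets price equal to marginal cost: 78 − 0.5Q = 60 + 1.5Q, so Q = 9 and P = 73.5.
Ratio Q_m/Q_c = 7.2/9 = 0.8.

Q_m/Q_c = 0.8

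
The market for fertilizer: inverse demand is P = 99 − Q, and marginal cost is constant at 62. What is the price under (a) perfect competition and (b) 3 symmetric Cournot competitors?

Competition: P = 62; Cournot: P = 71.25

Under competition P = MC = 62, so Q = (99 − 62)/1 = 37.
In a 3-firm Cournot equilibrium, symmetry and the first-order condition give q = (99 − 62)/(4) = 9.25. So Q = 27.75 and P = 71.25.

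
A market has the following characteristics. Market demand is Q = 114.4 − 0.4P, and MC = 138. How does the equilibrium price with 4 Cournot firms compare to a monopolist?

Cournot: P = 167.6; Monopoly: P = 212

Inverting demand: P = 286 − 2.5Q.
With 4 symmetric Cournot firms, each firm's FOC gives 286 − 12.5q = 138, so q = 11.84, Q = 4·11.84 = 47.36, and P = 167.6.
Monopoly sets MR = MC: 286 − 5Q = 138 ⇒ Q = 29.6, P = 286 − 2.5·29.6 = 212.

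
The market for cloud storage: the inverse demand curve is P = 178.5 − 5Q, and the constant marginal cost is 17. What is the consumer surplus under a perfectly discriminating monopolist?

Under first-degree price discrimination the firm charges each unit its demand price and produces up to where P = MC, i.e. Q = 32.3. Consumer surplus is zero; producer surplus equals total surplus.
CS = 0.

CS = 0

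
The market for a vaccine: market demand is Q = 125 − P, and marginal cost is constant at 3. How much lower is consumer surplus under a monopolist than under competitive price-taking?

Inverting demand: P = 125 − Q.
Under competition P = MC = 3, so Q = (125 − 3)/1 = 122.
CS = ½·(125 − 3)·122 = 7442.
Monopoly sets MR = MC: 125 − 2Q = 3 ⇒ Q = 61, P = 125 − 61 = 64.
CS = ½·(125 − 64)·61 = 1860.5.
Change in consumer surplus: 1860.5 − 7442 = −5581.5.

Consumer surplus falls by 5581.5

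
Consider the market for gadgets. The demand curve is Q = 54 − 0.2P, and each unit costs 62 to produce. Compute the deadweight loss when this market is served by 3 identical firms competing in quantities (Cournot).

DWL = 270.4

Inverting demand: P = 270 − 5Q.
Perfect competition: P = MC = 62, so 270 − 5Q = 62 and Q = 41.6.
In a 3-firm Cournot equilibrium, symmetry and the first-order condition give q = (270 − 62)/(20) = 10.4. So Q = 31.2 and P = 114.
DWL is the triangle between Q = 31.2 and Q = 41.6: ½·(41.6 − 31.2)·(114 − 62) = 270.4.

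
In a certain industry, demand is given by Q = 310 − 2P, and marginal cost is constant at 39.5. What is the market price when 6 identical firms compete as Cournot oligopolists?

P = 56

Inverting demand: P = 155 − 0.5Q.
With 6 symmetric Cournot firms, each firm's FOC gives 155 − 3.5q = 39.5, so q = 33, Q = 6·33 = 198, and P = 56.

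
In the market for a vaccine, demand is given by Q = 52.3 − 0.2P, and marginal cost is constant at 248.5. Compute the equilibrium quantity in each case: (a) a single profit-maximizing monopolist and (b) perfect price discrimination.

Monopoly: Q = 1.3; Perfect PD: Q = 2.6

Inverting demand: P = 261.5 − 5Q.
Monopoly sets MR = MC: 261.5 − 10Q = 248.5 ⇒ Q = 1.3, P = 261.5 − 5·1.3 = 255.
Under first-degree price discrimination the firm charges each unit its demand price and produces up to where P = MC, i.e. Q = 2.6. Consumer surplus is zero; producer surplus equals total surplus.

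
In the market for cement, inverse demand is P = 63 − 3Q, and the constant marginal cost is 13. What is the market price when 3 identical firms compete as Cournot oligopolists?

P = 25.5

Cournot with 3 identical firms: the symmetric best-response condition is 63 − 12q = 13. Each firm produces q = 25/6, total output Q = 12.5, price P = 25.5.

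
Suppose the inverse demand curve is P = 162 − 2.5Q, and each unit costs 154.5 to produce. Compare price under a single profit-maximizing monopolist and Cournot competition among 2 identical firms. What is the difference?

Price falls by 1.25

A monopolist chooses Q where MR = MC. MR = 162 − 5Q; setting this equal to 154.5 gives Q = 1.5 and P = 158.25.
With 2 symmetric Cournot firms, each firm's FOC gives 162 − 7.5q = 154.5, so q = 1, Q = 2·1 = 2, and P = 157.
Change in price: 157 − 158.25 = −1.25.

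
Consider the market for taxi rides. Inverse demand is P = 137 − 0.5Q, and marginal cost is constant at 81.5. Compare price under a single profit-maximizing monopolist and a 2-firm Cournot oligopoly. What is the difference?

The monopolist equates marginal revenue to marginal cost: 137 − Q = 81.5, so Q = 55.5. From demand, P = 109.25.
Cournot with 2 identical firms: the symmetric best-response condition is 137 − 1.5q = 81.5. Each firm produces q = 37, total output Q = 74, price P = 100.
Change in price: 100 − 109.25 = −9.25.

Price falls by 9.25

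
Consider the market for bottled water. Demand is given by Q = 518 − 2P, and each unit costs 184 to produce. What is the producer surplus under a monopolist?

PS = 2812.5

Inverting demand: P = 259 − 0.5Q.
Monopoly sets MR = MC: 259 − Q = 184 ⇒ Q = 75, P = 259 − 0.5·75 = 221.5.
PS = (221.5 − 184)·75 = 2812.5.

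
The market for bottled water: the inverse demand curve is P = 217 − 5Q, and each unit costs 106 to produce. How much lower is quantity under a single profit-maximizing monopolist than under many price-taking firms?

Perfect competition: P = MC = 106, so 217 − 5Q = 106 and Q = 22.2.
Monopoly sets MR = MC: 217 − 10Q = 106 ⇒ Q = 11.1, P = 217 − 5·11.1 = 161.5.
Change in quantity: 11.1 − 22.2 = −11.1.

Quantity falls by 11.1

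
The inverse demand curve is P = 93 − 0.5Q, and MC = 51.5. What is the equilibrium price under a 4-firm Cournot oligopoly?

In a 4-firm Cournot equilibrium, symmetry and the first-order condition give q = (93 − 51.5)/(2.5) = 16.6. So Q = 66.4 and P = 59.8.

P = 59.8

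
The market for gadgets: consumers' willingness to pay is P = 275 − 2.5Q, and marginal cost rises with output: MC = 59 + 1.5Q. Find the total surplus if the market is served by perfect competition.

Under competition P = MC: 275 − 2.5Q = 59 + 1.5Q ⇒ Q = 54, P = 140.
CS = ½·(275 − 140)·54 = 3645; PS = (140·54 − 59·54 − ½·1.5·54²) = 2187; TS = 5832.

TS = 5832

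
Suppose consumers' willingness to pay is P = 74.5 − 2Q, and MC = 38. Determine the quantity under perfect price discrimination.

Q = 18.25

Under first-degree price discrimination the firm charges each unit its demand price and produces up to where P = MC, i.e. Q = 18.25. Consumer surplus is zero; producer surplus equals total surplus.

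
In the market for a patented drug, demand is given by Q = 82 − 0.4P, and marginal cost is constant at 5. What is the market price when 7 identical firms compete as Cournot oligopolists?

Inverting demand: P = 205 − 2.5Q.
Cournot with 7 identical firms: the symmetric best-response condition is 205 − 20q = 5. Each firm produces q = 10, total output Q = 70, price P = 30.

P = 30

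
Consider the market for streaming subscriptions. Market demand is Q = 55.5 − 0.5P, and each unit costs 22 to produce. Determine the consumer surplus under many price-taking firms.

CS = 1980.25

Inverting demand: P = 111 − 2Q.
Competitive firms price at marginal cost: P = 22, giving Q = 44.5.
CS = ½·(111 − 22)·44.5 = 1980.25.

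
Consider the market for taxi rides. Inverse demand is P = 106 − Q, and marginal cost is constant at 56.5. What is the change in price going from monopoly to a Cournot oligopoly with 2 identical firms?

The monopolist equates marginal revenue to marginal cost: 106 − 2Q = 56.5, so Q = 24.75. From demand, P = 81.25.
In a 2-firm Cournot equilibrium, symmetry and the first-order condition give q = (106 − 56.5)/(3) = 16.5. So Q = 33 and P = 73.
Change in price: 73 − 81.25 = −8.25.

P falls by 8.25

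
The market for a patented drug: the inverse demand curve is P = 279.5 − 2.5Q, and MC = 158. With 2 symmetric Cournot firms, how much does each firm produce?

In a 2-firm Cournot equilibrium, symmetry and the first-order condition give q = (279.5 − 158)/(7.5) = 16.2. So Q = 32.4 and P = 198.5.

q_i = 16.2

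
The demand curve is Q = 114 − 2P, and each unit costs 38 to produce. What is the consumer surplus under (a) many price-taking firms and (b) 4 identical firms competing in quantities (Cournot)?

Inverting demand: P = 57 − 0.5Q.
Perfect competition: P = MC = 38, so 57 − 0.5Q = 38 and Q = 38.
CS = ½·(57 − 38)·38 = 361.
With 4 symmetric Cournot firms, each firm's FOC gives 57 − 2.5q = 38, so q = 7.6, Q = 4·7.6 = 30.4, and P = 41.8.
CS = ½·(57 − 41.8)·30.4 = 231.04.

Competition: CS = 361; Cournot: CS = 231.04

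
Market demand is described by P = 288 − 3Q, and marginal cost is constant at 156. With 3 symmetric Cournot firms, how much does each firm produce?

q_i = 11

With 3 symmetric Cournot firms, each firm's FOC gives 288 − 12q = 156, so q = 11, Q = 3·11 = 33, and P = 189.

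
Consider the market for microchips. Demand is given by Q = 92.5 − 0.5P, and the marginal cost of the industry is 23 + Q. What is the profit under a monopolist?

Profit = 2624.4

Inverting demand: P = 185 − 2Q.
A monopolist chooses Q where MR = MC. MR = 185 − 4Q; setting this equal to 23 + Q gives Q = 32.4 and P = 120.2.
Profit = 120.2·32.4 − (23·32.4 + ½·1·32.4²) = 2624.4.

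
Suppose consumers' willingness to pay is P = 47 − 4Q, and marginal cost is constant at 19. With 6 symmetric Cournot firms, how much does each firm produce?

q_i = 1

Cournot with 6 identical firms: the symmetric best-response condition is 47 − 28q = 19. Each firm produces q = 1, total output Q = 6, price P = 23.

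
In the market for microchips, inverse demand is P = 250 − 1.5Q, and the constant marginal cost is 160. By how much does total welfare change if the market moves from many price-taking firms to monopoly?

Perfect competition: P = MC = 160, so 250 − 1.5Q = 160 and Q = 60.
CS = ½·(250 − 160)·60 = 2700; PS = (160 − 160)·60 = 0; TS = 2700.
The monopolist equates marginal revenue to marginal cost: 250 − 3Q = 160, so Q = 30. From demand, P = 205.
CS = ½·(250 − 205)·30 = 675; PS = (205 − 160)·30 = 1350; TS = 2025.
Change in total welfare: 2025 − 2700 = −675.

TS falls by 675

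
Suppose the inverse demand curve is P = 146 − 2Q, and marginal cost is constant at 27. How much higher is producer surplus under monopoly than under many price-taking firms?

Competitive firms price at marginal cost: P = 27, giving Q = 59.5.
PS = (27 − 27)·59.5 = 0.
The monopolist equates marginal revenue to marginal cost: 146 − 4Q = 27, so Q = 29.75. From demand, P = 86.5.
PS = (86.5 − 27)·29.75 = 1770.125.
Change in producer surplus: 1770.125 − 0 = 1770.125.

Producer surplus rises by 1770.125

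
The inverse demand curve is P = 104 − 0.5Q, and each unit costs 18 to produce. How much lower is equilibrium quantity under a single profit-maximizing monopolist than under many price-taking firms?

Equilibrium quantity falls by 86

Perfect competition: P = MC = 18, so 104 − 0.5Q = 18 and Q = 172.
The monopolist equates marginal revenue to marginal cost: 104 − Q = 18, so Q = 86. From demand, P = 61.
Change in equilibrium quantity: 86 − 172 = −86.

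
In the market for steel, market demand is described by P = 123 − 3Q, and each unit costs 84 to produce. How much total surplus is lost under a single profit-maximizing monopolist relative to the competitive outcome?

DWL = 63.375

Competitive firms price at marginal cost: P = 84, giving Q = 13.
A monopolist chooses Q where MR = MC. MR = 123 − 6Q; setting this equal to 84 gives Q = 6.5 and P = 103.5.
DWL is the triangle between Q = 6.5 and Q = 13: ½·(13 − 6.5)·(103.5 − 84) = 63.375.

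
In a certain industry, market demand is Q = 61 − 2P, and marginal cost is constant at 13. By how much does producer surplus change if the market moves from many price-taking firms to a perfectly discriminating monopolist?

Inverting demand: P = 30.5 − 0.5Q.
Competitive firms price at marginal cost: P = 13, giving Q = 35.
PS = (13 − 13)·35 = 0.
A perfectly discriminating monopolist sells every unit with P(Q) ≥ MC(Q), so output equals the competitive quantity Q = 35. Each buyer pays their reservation price, so CS = 0 and the firm captures all surplus.
PS = ½·(30.5 − 13)·35 = 306.25.
Change in producer surplus: 306.25 − 0 = 306.25.

Producer surplus rises by 306.25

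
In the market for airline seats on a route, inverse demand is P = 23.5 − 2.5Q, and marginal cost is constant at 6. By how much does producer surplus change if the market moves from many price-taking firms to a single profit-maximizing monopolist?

Perfect competition: P = MC = 6, so 23.5 − 2.5Q = 6 and Q = 7.
PS = (6 − 6)·7 = 0.
The monopolist equates marginal revenue to marginal cost: 23.5 − 5Q = 6, so Q = 3.5. From demand, P = 14.75.
PS = (14.75 − 6)·3.5 = 30.625.
Change in producer surplus: 30.625 − 0 = 30.625.

Producer surplus rises by 30.625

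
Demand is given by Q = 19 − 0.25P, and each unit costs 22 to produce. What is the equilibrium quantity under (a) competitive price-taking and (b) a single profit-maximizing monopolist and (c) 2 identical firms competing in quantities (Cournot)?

Competition: Q = 13.5; Monopoly: Q = 6.75; Cournot: Q = 9

Inverting demand: P = 76 − 4Q.
Competitive firms price at marginal cost: P = 22, giving Q = 13.5.
The monopolist equates marginal revenue to marginal cost: 76 − 8Q = 22, so Q = 6.75. From demand, P = 49.
With 2 symmetric Cournot firms, each firm's FOC gives 76 − 12q = 22, so q = 4.5, Q = 2·4.5 = 9, and P = 40.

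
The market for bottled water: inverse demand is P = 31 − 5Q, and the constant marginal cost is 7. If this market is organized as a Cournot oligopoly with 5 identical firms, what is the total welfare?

With 5 symmetric Cournot firms, each firm's FOC gives 31 − 30q = 7, so q = 0.8, Q = 5·0.8 = 4, and P = 11.
CS = ½·(31 − 11)·4 = 40; PS = (11 − 7)·4 = 16; TS = 56.

TS = 56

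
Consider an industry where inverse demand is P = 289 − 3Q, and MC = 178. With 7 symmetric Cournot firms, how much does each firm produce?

In a 7-firm Cournot equilibrium, symmetry and the first-order condition give q = (289 − 178)/(24) = 4.625. So Q = 32.375 and P = 191.875.

q_i = 4.625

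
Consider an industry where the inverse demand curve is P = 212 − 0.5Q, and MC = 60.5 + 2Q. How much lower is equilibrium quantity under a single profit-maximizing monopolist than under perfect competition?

Q falls by 10.1

Competitive equilibrium sets price equal to marginal cost: 212 − 0.5Q = 60.5 + 2Q, so Q = 60.6 and P = 181.7.
Monopoly sets MR = MC: 212 − Q = 60.5 + 2Q ⇒ Q = 50.5, P = 212 − 0.5·50.5 = 186.75.
Change in equilibrium quantity: 50.5 − 60.6 = −10.1.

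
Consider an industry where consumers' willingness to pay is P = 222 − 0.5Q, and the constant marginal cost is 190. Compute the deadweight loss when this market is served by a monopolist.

Under competition P = MC = 190, so Q = (222 − 190)/0.5 = 64.
Monopoly sets MR = MC: 222 − Q = 190 ⇒ Q = 32, P = 222 − 0.5·32 = 206.
DWL is the triangle between Q = 32 and Q = 64: ½·(64 − 32)·(206 − 190) = 256.

DWL = 256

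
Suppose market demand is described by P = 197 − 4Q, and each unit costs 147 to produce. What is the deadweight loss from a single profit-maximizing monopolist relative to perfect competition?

DWL = 78.125

Perfect competition: P = MC = 147, so 197 − 4Q = 147 and Q = 12.5.
A monopolist chooses Q where MR = MC. MR = 197 − 8Q; setting this equal to 147 gives Q = 6.25 and P = 172.
DWL is the triangle between Q = 6.25 and Q = 12.5: ½·(12.5 − 6.25)·(172 − 147) = 78.125.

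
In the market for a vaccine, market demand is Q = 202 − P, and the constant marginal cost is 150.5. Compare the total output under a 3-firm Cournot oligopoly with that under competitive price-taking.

Inverting demand: P = 202 − Q.
In a 3-firm Cournot equilibrium, symmetry and the first-order condition give q = (202 − 150.5)/(4) = 12.875. So Q = 38.625 and P = 163.375.
Under competition P = MC = 150.5, so Q = (202 − 150.5)/1 = 51.5.

Cournot: Q = 38.625; Competition: Q = 51.5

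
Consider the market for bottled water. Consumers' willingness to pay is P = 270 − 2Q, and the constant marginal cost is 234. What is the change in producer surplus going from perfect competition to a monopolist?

Under competition P = MC = 234, so Q = (270 − 234)/2 = 18.
PS = (234 − 234)·18 = 0.
The monopolist equates marginal revenue to marginal cost: 270 − 4Q = 234, so Q = 9. From demand, P = 252.
PS = (252 − 234)·9 = 162.
Change in producer surplus: 162 − 0 = 162.

Producer surplus rises by 162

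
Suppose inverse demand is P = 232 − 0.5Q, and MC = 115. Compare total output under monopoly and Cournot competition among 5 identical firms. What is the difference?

Monopoly sets MR = MC: 232 − Q = 115 ⇒ Q = 117, P = 232 − 0.5·117 = 173.5.
In a 5-firm Cournot equilibrium, symmetry and the first-order condition give q = (232 − 115)/(3) = 39. So Q = 195 and P = 134.5.
Change in total output: 195 − 117 = 78.

Q rises by 78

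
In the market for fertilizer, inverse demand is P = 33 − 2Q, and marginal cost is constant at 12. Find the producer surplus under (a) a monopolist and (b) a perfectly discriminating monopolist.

Monopoly: PS = 55.125; Perfect PD: PS = 110.25

A monopolist chooses Q where MR = MC. MR = 33 − 4Q; setting this equal to 12 gives Q = 5.25 and P = 22.5.
PS = (22.5 − 12)·5.25 = 55.125.
A perfectly discriminating monopolist sells every unit with P(Q) ≥ MC(Q), so output equals the competitive quantity Q = 10.5. Each buyer pays their reservation price, so CS = 0 and the firm captures all surplus.
PS = ½·(33 − 12)·10.5 = 110.25.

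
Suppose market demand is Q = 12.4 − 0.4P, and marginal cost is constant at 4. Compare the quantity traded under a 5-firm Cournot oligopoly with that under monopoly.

Cournot: Q = 9; Monopoly: Q = 5.4

Inverting demand: P = 31 − 2.5Q.
In a 5-firm Cournot equilibrium, symmetry and the first-order condition give q = (31 − 4)/(15) = 1.8. So Q = 9 and P = 8.5.
A monopolist chooses Q where MR = MC. MR = 31 − 5Q; setting this equal to 4 gives Q = 5.4 and P = 17.5.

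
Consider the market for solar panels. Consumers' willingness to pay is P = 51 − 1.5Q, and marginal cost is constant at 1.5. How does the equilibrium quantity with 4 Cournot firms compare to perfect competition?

Cournot: Q = 26.4; Competition: Q = 33

With 4 symmetric Cournot firms, each firm's FOC gives 51 − 7.5q = 1.5, so q = 6.6, Q = 4·6.6 = 26.4, and P = 11.4.
Perfect competition: P = MC = 1.5, so 51 − 1.5Q = 1.5 and Q = 33.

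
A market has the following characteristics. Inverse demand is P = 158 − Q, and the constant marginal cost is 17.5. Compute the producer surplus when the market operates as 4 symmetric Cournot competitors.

Cournot with 4 identical firms: the symmetric best-response condition is 158 − 5q = 17.5. Each firm produces q = 28.1, total output Q = 112.4, price P = 45.6.
PS = (45.6 − 17.5)·112.4 = 3158.44.

PS = 3158.44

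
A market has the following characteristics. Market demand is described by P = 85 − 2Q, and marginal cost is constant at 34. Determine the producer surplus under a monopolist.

PS = 325.125

A monopolist chooses Q where MR = MC. MR = 85 − 4Q; setting this equal to 34 gives Q = 12.75 and P = 59.5.
PS = (59.5 − 34)·12.75 = 325.125.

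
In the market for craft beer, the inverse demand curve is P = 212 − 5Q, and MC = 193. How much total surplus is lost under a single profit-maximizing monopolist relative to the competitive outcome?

DWL = 9.025

Perfect competition: P = MC = 193, so 212 − 5Q = 193 and Q = 3.8.
Monopoly sets MR = MC: 212 − 10Q = 193 ⇒ Q = 1.9, P = 212 − 5·1.9 = 202.5.
DWL is the triangle between Q = 1.9 and Q = 3.8: ½·(3.8 − 1.9)·(202.5 − 193) = 9.025.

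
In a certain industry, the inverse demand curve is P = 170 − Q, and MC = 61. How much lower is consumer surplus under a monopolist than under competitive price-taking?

CS falls by 4455.375

Perfect competition: P = MC = 61, so 170 − Q = 61 and Q = 109.
CS = ½·(170 − 61)·109 = 5940.5.
A monopolist chooses Q where MR = MC. MR = 170 − 2Q; setting this equal to 61 gives Q = 54.5 and P = 115.5.
CS = ½·(170 − 115.5)·54.5 = 1485.125.
Change in consumer surplus: 1485.125 − 5940.5 = −4455.375.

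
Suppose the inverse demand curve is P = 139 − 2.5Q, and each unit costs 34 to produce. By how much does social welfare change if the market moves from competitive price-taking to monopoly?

Under competition P = MC = 34, so Q = (139 − 34)/2.5 = 42.
CS = ½·(139 − 34)·42 = 2205; PS = (34 − 34)·42 = 0; TS = 2205.
The monopolist equates marginal revenue to marginal cost: 139 − 5Q = 34, so Q = 21. From demand, P = 86.5.
CS = ½·(139 − 86.5)·21 = 551.25; PS = (86.5 − 34)·21 = 1102.5; TS = 1653.75.
Change in social welfare: 1653.75 − 2205 = −551.25.

Social welfare falls by 551.25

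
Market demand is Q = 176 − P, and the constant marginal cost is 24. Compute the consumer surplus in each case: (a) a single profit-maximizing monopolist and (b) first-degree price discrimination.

Monopoly: CS = 2888; Perfect PD: CS = 0

Inverting demand: P = 176 − Q.
The monopolist equates marginal revenue to marginal cost: 176 − 2Q = 24, so Q = 76. From demand, P = 100.
CS = ½·(176 − 100)·76 = 2888.
With perfect price discrimination, output is the efficient level Q = 152 (where demand meets MC), but every buyer pays their willingness to pay: CS = 0 and PS = total surplus.
CS = 0.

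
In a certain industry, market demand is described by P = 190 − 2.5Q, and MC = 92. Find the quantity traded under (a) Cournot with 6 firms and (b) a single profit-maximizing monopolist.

Cournot: Q = 33.6; Monopoly: Q = 19.6

In a 6-firm Cournot equilibrium, symmetry and the first-order condition give q = (190 − 92)/(17.5) = 5.6. So Q = 33.6 and P = 106.
Monopoly sets MR = MC: 190 − 5Q = 92 ⇒ Q = 19.6, P = 190 − 2.5·19.6 = 141.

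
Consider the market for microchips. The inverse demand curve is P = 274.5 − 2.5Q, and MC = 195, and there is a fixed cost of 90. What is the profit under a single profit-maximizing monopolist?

The monopolist equates marginal revenue to marginal cost: 274.5 − 5Q = 195, so Q = 15.9. From demand, P = 234.75.
Profit = (234.75 − 195)·15.9 − 90 = 542.025.

Profit = 542.025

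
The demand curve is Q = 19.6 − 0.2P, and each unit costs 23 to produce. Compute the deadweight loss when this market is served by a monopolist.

Inverting demand: P = 98 − 5Q.
Competitive firms price at marginal cost: P = 23, giving Q = 15.
A monopolist chooses Q where MR = MC. MR = 98 − 10Q; setting this equal to 23 gives Q = 7.5 and P = 60.5.
DWL is the triangle between Q = 7.5 and Q = 15: ½·(15 − 7.5)·(60.5 − 23) = 140.625.

DWL = 140.625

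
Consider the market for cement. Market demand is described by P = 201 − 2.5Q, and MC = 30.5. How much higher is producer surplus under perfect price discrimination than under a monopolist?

PS rises by 2907.025

Monopoly sets MR = MC: 201 − 5Q = 30.5 ⇒ Q = 34.1, P = 201 − 2.5·34.1 = 115.75.
PS = (115.75 − 30.5)·34.1 = 2907.025.
A perfectly discriminating monopolist sells every unit with P(Q) ≥ MC(Q), so output equals the competitive quantity Q = 68.2. Each buyer pays their reservation price, so CS = 0 and the firm captures all surplus.
PS = ½·(201 − 30.5)·68.2 = 5814.05.
Change in producer surplus: 5814.05 − 2907.025 = 2907.025.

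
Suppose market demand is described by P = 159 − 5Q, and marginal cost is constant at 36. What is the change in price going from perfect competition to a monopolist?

P rises by 61.5

Under competition P = MC = 36, so Q = (159 − 36)/5 = 24.6.
Monopoly sets MR = MC: 159 − 10Q = 36 ⇒ Q = 12.3, P = 159 − 5·12.3 = 97.5.
Change in price: 97.5 − 36 = 61.5.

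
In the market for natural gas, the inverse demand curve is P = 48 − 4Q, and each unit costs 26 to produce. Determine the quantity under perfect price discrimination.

With perfect price discrimination, output is the efficient level Q = 5.5 (where demand meets MC), but every buyer pays their willingness to pay: CS = 0 and PS = total surplus.

Q = 5.5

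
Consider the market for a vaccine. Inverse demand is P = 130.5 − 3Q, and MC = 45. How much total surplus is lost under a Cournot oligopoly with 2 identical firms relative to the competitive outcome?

DWL = 135.375

Perfect competition: P = MC = 45, so 130.5 − 3Q = 45 and Q = 28.5.
With 2 symmetric Cournot firms, each firm's FOC gives 130.5 − 9q = 45, so q = 9.5, Q = 2·9.5 = 19, and P = 73.5.
DWL is the triangle between Q = 19 and Q = 28.5: ½·(28.5 − 19)·(73.5 − 45) = 135.375.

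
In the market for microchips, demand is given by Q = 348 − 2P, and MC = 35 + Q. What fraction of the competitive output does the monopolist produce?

Q_m/Q_c = 0.75

Inverting demand: P = 174 − 0.5Q.
A monopolist chooses Q where MR = MC. MR = 174 − Q; setting this equal to 35 + Q gives Q = 69.5 and P = 139.25.
Competitive equilibrium sets price equal to marginal cost: 174 − 0.5Q = 35 + Q, so Q = 278/3 and P = 383/3.
Ratio Q_m/Q_c = 69.5/(278/3) = 0.75.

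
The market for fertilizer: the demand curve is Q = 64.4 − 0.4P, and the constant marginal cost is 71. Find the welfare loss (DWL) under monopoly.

Inverting demand: P = 161 − 2.5Q.
Competitive firms price at marginal cost: P = 71, giving Q = 36.
A monopolist chooses Q where MR = MC. MR = 161 − 5Q; setting this equal to 71 gives Q = 18 and P = 116.
DWL is the triangle between Q = 18 and Q = 36: ½·(36 − 18)·(116 − 71) = 405.

DWL = 405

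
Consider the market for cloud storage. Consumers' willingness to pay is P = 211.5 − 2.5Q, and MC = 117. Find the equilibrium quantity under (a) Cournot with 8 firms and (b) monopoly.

Cournot: Q = 33.6; Monopoly: Q = 18.9

With 8 symmetric Cournot firms, each firm's FOC gives 211.5 − 22.5q = 117, so q = 4.2, Q = 8·4.2 = 33.6, and P = 127.5.
Monopoly sets MR = MC: 211.5 − 5Q = 117 ⇒ Q = 18.9, P = 211.5 − 2.5·18.9 = 164.25.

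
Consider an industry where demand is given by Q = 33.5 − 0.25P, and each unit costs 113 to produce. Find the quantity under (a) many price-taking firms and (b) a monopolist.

Competition: Q = 5.25; Monopoly: Q = 2.625

Inverting demand: P = 134 − 4Q.
Competitive firms price at marginal cost: P = 113, giving Q = 5.25.
The monopolist equates marginal revenue to marginal cost: 134 − 8Q = 113, so Q = 2.625. From demand, P = 123.5.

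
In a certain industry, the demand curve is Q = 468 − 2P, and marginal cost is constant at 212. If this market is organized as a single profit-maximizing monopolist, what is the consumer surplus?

Inverting demand: P = 234 − 0.5Q.
The monopolist equates marginal revenue to marginal cost: 234 − Q = 212, so Q = 22. From demand, P = 223.
CS = ½·(234 − 223)·22 = 121.

CS = 121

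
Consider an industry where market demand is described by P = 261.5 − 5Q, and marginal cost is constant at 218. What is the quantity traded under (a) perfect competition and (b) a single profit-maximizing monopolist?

Competitive firms price at marginal cost: P = 218, giving Q = 8.7.
Monopoly sets MR = MC: 261.5 − 10Q = 218 ⇒ Q = 4.35, P = 261.5 − 5·4.35 = 239.75.

Competition: Q = 8.7; Monopoly: Q = 4.35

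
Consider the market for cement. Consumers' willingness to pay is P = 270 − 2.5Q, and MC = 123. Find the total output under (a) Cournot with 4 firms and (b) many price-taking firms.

Cournot: Q = 47.04; Competition: Q = 58.8

With 4 symmetric Cournot firms, each firm's FOC gives 270 − 12.5q = 123, so q = 11.76, Q = 4·11.76 = 47.04, and P = 152.4.
Perfect competition: P = MC = 123, so 270 − 2.5Q = 123 and Q = 58.8.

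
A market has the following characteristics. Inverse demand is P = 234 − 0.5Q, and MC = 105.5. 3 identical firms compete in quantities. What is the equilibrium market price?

With 3 symmetric Cournot firms, each firm's FOC gives 234 − 2q = 105.5, so q = 64.25, Q = 3·64.25 = 192.75, and P = 137.625.

P = 137.625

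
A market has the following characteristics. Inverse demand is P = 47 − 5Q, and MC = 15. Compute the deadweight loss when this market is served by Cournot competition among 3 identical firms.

Perfect competition: P = MC = 15, so 47 − 5Q = 15 and Q = 6.4.
Cournot with 3 identical firms: the symmetric best-response condition is 47 − 20q = 15. Each firm produces q = 1.6, total output Q = 4.8, price P = 23.
DWL is the triangle between Q = 4.8 and Q = 6.4: ½·(6.4 − 4.8)·(23 − 15) = 6.4.

DWL = 6.4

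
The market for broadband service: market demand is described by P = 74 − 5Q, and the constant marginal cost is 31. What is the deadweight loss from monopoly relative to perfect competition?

Competitive firms price at marginal cost: P = 31, giving Q = 8.6.
A monopolist chooses Q where MR = MC. MR = 74 − 10Q; setting this equal to 31 gives Q = 4.3 and P = 52.5.
DWL is the triangle between Q = 4.3 and Q = 8.6: ½·(8.6 − 4.3)·(52.5 − 31) = 46.225.

DWL = 46.225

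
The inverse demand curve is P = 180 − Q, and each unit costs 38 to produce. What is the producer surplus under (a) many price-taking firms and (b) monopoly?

Competition: PS = 0; Monopoly: PS = 5041

Under competition P = MC = 38, so Q = (180 − 38)/1 = 142.
PS = (38 − 38)·142 = 0.
A monopolist chooses Q where MR = MC. MR = 180 − 2Q; setting this equal to 38 gives Q = 71 and P = 109.
PS = (109 − 38)·71 = 5041.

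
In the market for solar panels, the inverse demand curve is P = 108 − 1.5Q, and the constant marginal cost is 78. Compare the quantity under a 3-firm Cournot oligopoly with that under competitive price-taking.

Cournot with 3 identical firms: the symmetric best-response condition is 108 − 6q = 78. Each firm produces q = 5, total output Q = 15, price P = 85.5.
Perfect competition: P = MC = 78, so 108 − 1.5Q = 78 and Q = 20.

Cournot: Q = 15; Competition: Q = 20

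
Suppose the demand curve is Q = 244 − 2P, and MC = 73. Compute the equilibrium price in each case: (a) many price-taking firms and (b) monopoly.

Inverting demand: P = 122 − 0.5Q.
Perfect competition: P = MC = 73, so 122 − 0.5Q = 73 and Q = 98.
A monopolist chooses Q where MR = MC. MR = 122 − Q; setting this equal to 73 gives Q = 49 and P = 97.5.

Competition: P = 73; Monopoly: P = 97.5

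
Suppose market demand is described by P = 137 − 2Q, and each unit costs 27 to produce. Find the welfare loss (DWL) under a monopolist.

DWL = 756.25

Under competition P = MC = 27, so Q = (137 − 27)/2 = 55.
Monopoly sets MR = MC: 137 − 4Q = 27 ⇒ Q = 27.5, P = 137 − 2·27.5 = 82.
DWL is the triangle between Q = 27.5 and Q = 55: ½·(55 − 27.5)·(82 − 27) = 756.25.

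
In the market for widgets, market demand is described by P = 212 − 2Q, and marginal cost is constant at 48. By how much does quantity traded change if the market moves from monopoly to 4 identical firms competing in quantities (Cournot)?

Monopoly sets MR = MC: 212 − 4Q = 48 ⇒ Q = 41, P = 212 − 2·41 = 130.
With 4 symmetric Cournot firms, each firm's FOC gives 212 − 10q = 48, so q = 16.4, Q = 4·16.4 = 65.6, and P = 80.8.
Change in quantity traded: 65.6 − 41 = 24.6.

Q rises by 24.6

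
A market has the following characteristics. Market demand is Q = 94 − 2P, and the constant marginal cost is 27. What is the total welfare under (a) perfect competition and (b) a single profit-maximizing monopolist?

Inverting demand: P = 47 − 0.5Q.
Competitive firms price at marginal cost: P = 27, giving Q = 40.
CS = ½·(47 − 27)·40 = 400; PS = (27 − 27)·40 = 0; TS = 400.
The monopolist equates marginal revenue to marginal cost: 47 − Q = 27, so Q = 20. From demand, P = 37.
CS = ½·(47 − 37)·20 = 100; PS = (37 − 27)·20 = 200; TS = 300.

Competition: TS = 400; Monopoly: TS = 300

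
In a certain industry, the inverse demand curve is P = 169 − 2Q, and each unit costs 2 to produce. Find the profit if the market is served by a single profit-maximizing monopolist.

Profit = 3486.125

Monopoly sets MR = MC: 169 − 4Q = 2 ⇒ Q = 41.75, P = 169 − 2·41.75 = 85.5.
Profit = (85.5 − 2)·41.75 = 3486.125.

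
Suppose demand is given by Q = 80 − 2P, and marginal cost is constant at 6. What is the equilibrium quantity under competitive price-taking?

Inverting demand: P = 40 − 0.5Q.
Perfect competition: P = MC = 6, so 40 − 0.5Q = 6 and Q = 68.

Q = 68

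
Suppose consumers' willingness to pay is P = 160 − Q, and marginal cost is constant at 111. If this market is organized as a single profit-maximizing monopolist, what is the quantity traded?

Q = 24.5

A monopolist chooses Q where MR = MC. MR = 160 − 2Q; setting this equal to 111 gives Q = 24.5 and P = 135.5.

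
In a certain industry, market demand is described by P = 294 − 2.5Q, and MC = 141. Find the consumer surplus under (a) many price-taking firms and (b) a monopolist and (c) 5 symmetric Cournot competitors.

Competition: CS = 4681.8; Monopoly: CS = 1170.45; Cournot: CS = 3251.25

Under competition P = MC = 141, so Q = (294 − 141)/2.5 = 61.2.
CS = ½·(294 − 141)·61.2 = 4681.8.
Monopoly sets MR = MC: 294 − 5Q = 141 ⇒ Q = 30.6, P = 294 − 2.5·30.6 = 217.5.
CS = ½·(294 − 217.5)·30.6 = 1170.45.
Cournot with 5 identical firms: the symmetric best-response condition is 294 − 15q = 141. Each firm produces q = 10.2, total output Q = 51, price P = 166.5.
CS = ½·(294 − 166.5)·51 = 3251.25.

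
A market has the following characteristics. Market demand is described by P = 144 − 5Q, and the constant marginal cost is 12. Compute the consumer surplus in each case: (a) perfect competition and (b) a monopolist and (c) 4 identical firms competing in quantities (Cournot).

Competition: CS = 1742.4; Monopoly: CS = 435.6; Cournot: CS = 1115.136

Under competition P = MC = 12, so Q = (144 − 12)/5 = 26.4.
CS = ½·(144 − 12)·26.4 = 1742.4.
The monopolist equates marginal revenue to marginal cost: 144 − 10Q = 12, so Q = 13.2. From demand, P = 78.
CS = ½·(144 − 78)·13.2 = 435.6.
Cournot with 4 identical firms: the symmetric best-response condition is 144 − 25q = 12. Each firm produces q = 5.28, total output Q = 21.12, price P = 38.4.
CS = ½·(144 − 38.4)·21.12 = 1115.136.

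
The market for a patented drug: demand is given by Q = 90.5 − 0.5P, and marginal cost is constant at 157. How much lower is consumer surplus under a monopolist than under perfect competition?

Inverting demand: P = 181 − 2Q.
Competitive firms price at marginal cost: P = 157, giving Q = 12.
CS = ½·(181 − 157)·12 = 144.
Monopoly sets MR = MC: 181 − 4Q = 157 ⇒ Q = 6, P = 181 − 2·6 = 169.
CS = ½·(181 − 169)·6 = 36.
Change in consumer surplus: 36 − 144 = −108.

CS falls by 108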